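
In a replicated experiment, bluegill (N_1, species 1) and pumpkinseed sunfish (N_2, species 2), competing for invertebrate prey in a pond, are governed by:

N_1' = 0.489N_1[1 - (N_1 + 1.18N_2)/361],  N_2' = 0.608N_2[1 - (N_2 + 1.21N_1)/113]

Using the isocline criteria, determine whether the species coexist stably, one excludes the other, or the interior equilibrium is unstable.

species 1 excludes species 2

Compare the nullcline intercepts: K1/α12 = 361/1.18 = 306 > K2 = 113; K2/α21 = 113/1.21 = 93.4 < K1 = 361.
Since the inequalities point opposite ways, species 1 can invade but species 2 cannot.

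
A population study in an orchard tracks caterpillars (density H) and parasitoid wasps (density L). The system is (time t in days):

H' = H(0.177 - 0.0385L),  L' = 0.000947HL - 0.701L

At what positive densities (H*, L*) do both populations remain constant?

Set dL/dt = 0 with L > 0: 0.000947H - 0.701 = 0, so H* = 0.701/0.000947 = 740.
Set dH/dt = 0 with H > 0: 0.177 - 0.0385L = 0, so L* = 0.177/0.0385 = 4.6.

H* ≈ 740, L* ≈ 4.6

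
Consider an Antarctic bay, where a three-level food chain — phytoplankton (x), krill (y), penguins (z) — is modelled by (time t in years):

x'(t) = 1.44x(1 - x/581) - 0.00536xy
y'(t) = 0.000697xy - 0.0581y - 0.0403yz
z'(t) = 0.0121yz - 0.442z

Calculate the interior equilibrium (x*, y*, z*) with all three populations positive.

x* ≈ 502, y* ≈ 36.5, z* ≈ 7.24

From dz/dt = 0: 0.0121y* = 0.442, so y* = 36.5.
From dx/dt = 0: 1.44(1 - x*/581) = 0.00536·36.5, giving x* = 581·(1 - 0.136) = 502.
From dy/dt = 0: 0.000697·502 - 0.0581 = 0.0403z*, so z* = 0.292/0.0403 = 7.24.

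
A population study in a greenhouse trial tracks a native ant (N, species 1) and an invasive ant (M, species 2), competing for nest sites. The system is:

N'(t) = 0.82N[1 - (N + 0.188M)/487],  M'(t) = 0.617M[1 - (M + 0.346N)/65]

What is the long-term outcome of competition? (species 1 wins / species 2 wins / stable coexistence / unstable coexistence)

species 1 excludes species 2

Compare the nullcline intercepts: K1/α12 = 487/0.188 = 2590 > K2 = 65; K2/α21 = 65/0.346 = 188 < K1 = 487.
Since the inequalities point opposite ways, species 1 can invade but species 2 cannot.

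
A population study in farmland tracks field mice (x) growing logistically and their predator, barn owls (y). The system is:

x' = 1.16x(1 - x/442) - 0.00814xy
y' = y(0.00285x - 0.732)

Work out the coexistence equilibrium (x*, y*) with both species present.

x* ≈ 257, y* ≈ 59.7

From dy/dt = 0 with y > 0: 0.00285x* = 0.732, so x* = 257.
Substitute into dx/dt = 0: 1.16(1 - 257/442) = 0.00814y*.
The bracket is 0.419, giving y* = 0.486/0.00814 = 59.7.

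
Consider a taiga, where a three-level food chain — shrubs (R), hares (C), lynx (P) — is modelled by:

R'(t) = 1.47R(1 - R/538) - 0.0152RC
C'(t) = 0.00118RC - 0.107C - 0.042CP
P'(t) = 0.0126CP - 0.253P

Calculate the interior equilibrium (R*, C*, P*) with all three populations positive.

From dP/dt = 0: 0.0126C* = 0.253, so C* = 20.1.
From dR/dt = 0: 1.47(1 - R*/538) = 0.0152·20.1, giving R* = 538·(1 - 0.208) = 426.
From dC/dt = 0: 0.00118·426 - 0.107 = 0.042P*, so P* = 0.396/0.042 = 9.43.

R* ≈ 426, C* ≈ 20.1, P* ≈ 9.43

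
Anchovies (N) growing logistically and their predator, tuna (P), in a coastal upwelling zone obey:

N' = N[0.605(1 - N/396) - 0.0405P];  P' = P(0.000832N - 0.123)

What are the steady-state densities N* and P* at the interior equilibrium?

N* ≈ 148, P* ≈ 9.36

From dP/dt = 0 with P > 0: 0.000832N* = 0.123, so N* = 148.
Substitute into dN/dt = 0: 0.605(1 - 148/396) = 0.0405P*.
The bracket is 0.627, giving P* = 0.379/0.0405 = 9.36.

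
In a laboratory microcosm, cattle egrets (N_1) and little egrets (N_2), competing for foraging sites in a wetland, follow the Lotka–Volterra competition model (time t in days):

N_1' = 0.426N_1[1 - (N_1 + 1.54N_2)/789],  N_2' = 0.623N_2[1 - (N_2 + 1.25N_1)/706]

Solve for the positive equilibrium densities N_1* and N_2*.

Setting both brackets to zero gives the nullclines N_1 + 1.54N_2 = 789 and 1.25N_1 + N_2 = 706.
Substituting N_2 = 706 - 1.25N_1 into the first: N_1(1 - 1.54·1.25) = 789 - 1.54·706.
So N_1* = -298/-0.925 = 322, and then N_2* = 706 - 1.25·322 = 303.

N_1* ≈ 322, N_2* ≈ 303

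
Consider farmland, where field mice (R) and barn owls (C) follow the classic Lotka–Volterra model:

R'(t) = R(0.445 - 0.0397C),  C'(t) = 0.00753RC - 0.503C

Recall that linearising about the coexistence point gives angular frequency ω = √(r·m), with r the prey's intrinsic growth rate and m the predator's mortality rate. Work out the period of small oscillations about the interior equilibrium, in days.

Here r = 0.445 and m = 0.503, so r·m = 0.224.
ω = √0.224 = 0.473 per day, hence T = 2π/ω ≈ 13.3 days.

T ≈ 13.3 days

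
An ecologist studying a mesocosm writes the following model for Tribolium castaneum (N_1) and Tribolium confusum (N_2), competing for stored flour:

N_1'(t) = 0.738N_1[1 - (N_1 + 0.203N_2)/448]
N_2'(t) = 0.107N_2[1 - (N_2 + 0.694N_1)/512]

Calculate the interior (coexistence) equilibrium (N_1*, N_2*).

Setting both brackets to zero gives the nullclines N_1 + 0.203N_2 = 448 and 0.694N_1 + N_2 = 512.
Substituting N_2 = 512 - 0.694N_1 into the first: N_1(1 - 0.203·0.694) = 448 - 0.203·512.
So N_1* = 344/0.859 = 400, and then N_2* = 512 - 0.694·400 = 234.

N_1* ≈ 400, N_2* ≈ 234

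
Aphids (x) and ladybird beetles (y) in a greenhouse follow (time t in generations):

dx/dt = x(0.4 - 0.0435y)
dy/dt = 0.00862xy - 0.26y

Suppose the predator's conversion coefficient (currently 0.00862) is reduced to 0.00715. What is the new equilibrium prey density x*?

At the interior fixed point, setting dy/dt = 0 with y > 0 fixes x* = (predator death rate)/(xy coefficient) — independent of the other coefficients.
With the change, x* = 0.26/0.00715 = 36.4; it rises from 30.2.

x* ≈ 36.4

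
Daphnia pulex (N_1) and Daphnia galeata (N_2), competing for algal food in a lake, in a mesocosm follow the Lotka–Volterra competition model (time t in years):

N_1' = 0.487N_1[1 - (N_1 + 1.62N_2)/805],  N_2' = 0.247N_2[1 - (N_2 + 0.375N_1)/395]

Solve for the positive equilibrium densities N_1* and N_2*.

Setting both brackets to zero gives the nullclines N_1 + 1.62N_2 = 805 and 0.375N_1 + N_2 = 395.
Substituting N_2 = 395 - 0.375N_1 into the first: N_1(1 - 1.62·0.375) = 805 - 1.62·395.
So N_1* = 165/0.392 = 421, and then N_2* = 395 - 0.375·421 = 237.

N_1* ≈ 421, N_2* ≈ 237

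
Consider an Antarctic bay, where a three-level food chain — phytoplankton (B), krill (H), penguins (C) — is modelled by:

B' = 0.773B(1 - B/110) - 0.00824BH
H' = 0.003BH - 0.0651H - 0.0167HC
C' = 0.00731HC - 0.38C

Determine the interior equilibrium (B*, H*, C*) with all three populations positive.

From dC/dt = 0: 0.00731H* = 0.38, so H* = 52.
From dB/dt = 0: 0.773(1 - B*/110) = 0.00824·52, giving B* = 110·(1 - 0.554) = 49.
From dH/dt = 0: 0.003·49 - 0.0651 = 0.0167C*, so C* = 0.082/0.0167 = 4.91.

B* ≈ 49, H* ≈ 52, C* ≈ 4.91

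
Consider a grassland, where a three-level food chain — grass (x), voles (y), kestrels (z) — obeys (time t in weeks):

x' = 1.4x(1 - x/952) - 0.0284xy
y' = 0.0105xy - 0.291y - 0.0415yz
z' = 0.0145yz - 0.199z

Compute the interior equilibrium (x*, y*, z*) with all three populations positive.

From dz/dt = 0: 0.0145y* = 0.199, so y* = 13.7.
From dx/dt = 0: 1.4(1 - x*/952) = 0.0284·13.7, giving x* = 952·(1 - 0.278) = 687.
From dy/dt = 0: 0.0105·687 - 0.291 = 0.0415z*, so z* = 6.92/0.0415 = 167.

x* ≈ 687, y* ≈ 13.7, z* ≈ 167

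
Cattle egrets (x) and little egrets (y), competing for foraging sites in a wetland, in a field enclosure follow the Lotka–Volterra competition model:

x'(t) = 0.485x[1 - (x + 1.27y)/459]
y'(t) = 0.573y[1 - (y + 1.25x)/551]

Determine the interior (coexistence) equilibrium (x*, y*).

x* ≈ 410, y* ≈ 38.7

Setting both brackets to zero gives the nullclines x + 1.27y = 459 and 1.25x + y = 551.
Substituting y = 551 - 1.25x into the first: x(1 - 1.27·1.25) = 459 - 1.27·551.
So x* = -241/-0.587 = 410, and then y* = 551 - 1.25·410 = 38.7.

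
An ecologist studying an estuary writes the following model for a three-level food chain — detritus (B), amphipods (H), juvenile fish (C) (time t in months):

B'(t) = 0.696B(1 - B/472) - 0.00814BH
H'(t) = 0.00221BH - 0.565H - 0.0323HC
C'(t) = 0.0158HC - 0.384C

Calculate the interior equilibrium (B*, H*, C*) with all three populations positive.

From dC/dt = 0: 0.0158H* = 0.384, so H* = 24.3.
From dB/dt = 0: 0.696(1 - B*/472) = 0.00814·24.3, giving B* = 472·(1 - 0.284) = 338.
From dH/dt = 0: 0.00221·338 - 0.565 = 0.0323C*, so C* = 0.182/0.0323 = 5.62.

B* ≈ 338, H* ≈ 24.3, C* ≈ 5.62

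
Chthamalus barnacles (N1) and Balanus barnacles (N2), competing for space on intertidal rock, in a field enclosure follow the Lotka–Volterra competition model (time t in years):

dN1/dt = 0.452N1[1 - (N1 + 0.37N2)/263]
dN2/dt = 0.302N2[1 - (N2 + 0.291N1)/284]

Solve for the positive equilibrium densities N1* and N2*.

Setting both brackets to zero gives the nullclines N1 + 0.37N2 = 263 and 0.291N1 + N2 = 284.
Substituting N2 = 284 - 0.291N1 into the first: N1(1 - 0.37·0.291) = 263 - 0.37·284.
So N1* = 158/0.892 = 177, and then N2* = 284 - 0.291·177 = 233.

N1* ≈ 177, N2* ≈ 233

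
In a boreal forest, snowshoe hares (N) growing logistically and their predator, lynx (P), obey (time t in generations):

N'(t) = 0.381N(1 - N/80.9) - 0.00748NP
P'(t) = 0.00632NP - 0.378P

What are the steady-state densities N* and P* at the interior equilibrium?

From dP/dt = 0 with P > 0: 0.00632N* = 0.378, so N* = 59.8.
Substitute into dN/dt = 0: 0.381(1 - 59.8/80.9) = 0.00748P*.
The bracket is 0.261, giving P* = 0.0993/0.00748 = 13.3.

N* ≈ 59.8, P* ≈ 13.3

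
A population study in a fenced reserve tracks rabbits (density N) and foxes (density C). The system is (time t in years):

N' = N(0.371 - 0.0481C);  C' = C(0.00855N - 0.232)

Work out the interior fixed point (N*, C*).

Set dC/dt = 0 with C > 0: 0.00855N - 0.232 = 0, so N* = 0.232/0.00855 = 27.1.
Set dN/dt = 0 with N > 0: 0.371 - 0.0481C = 0, so C* = 0.371/0.0481 = 7.71.

N* ≈ 27.1, C* ≈ 7.71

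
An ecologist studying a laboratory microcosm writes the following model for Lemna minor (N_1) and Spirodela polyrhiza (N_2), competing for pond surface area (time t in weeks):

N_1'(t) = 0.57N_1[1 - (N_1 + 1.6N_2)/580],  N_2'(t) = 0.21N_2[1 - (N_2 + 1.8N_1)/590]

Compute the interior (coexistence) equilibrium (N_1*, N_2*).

N_1* ≈ 194, N_2* ≈ 241

Setting both brackets to zero gives the nullclines N_1 + 1.6N_2 = 580 and 1.8N_1 + N_2 = 590.
Substituting N_2 = 590 - 1.8N_1 into the first: N_1(1 - 1.6·1.8) = 580 - 1.6·590.
So N_1* = -364/-1.88 = 194, and then N_2* = 590 - 1.8·194 = 241.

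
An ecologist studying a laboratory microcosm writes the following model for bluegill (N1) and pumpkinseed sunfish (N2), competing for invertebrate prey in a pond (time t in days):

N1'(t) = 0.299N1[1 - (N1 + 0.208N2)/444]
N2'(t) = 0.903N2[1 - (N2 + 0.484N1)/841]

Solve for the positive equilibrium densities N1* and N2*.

Setting both brackets to zero gives the nullclines N1 + 0.208N2 = 444 and 0.484N1 + N2 = 841.
Substituting N2 = 841 - 0.484N1 into the first: N1(1 - 0.208·0.484) = 444 - 0.208·841.
So N1* = 269/0.899 = 299, and then N2* = 841 - 0.484·299 = 696.

N1* ≈ 299, N2* ≈ 696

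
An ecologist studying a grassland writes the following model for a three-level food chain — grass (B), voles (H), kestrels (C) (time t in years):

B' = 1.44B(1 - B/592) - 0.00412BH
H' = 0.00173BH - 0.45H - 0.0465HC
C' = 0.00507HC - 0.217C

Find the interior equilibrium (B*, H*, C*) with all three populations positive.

B* ≈ 520, H* ≈ 42.8, C* ≈ 9.65

From dC/dt = 0: 0.00507H* = 0.217, so H* = 42.8.
From dB/dt = 0: 1.44(1 - B*/592) = 0.00412·42.8, giving B* = 592·(1 - 0.122) = 520.
From dH/dt = 0: 0.00173·520 - 0.45 = 0.0465C*, so C* = 0.449/0.0465 = 9.65.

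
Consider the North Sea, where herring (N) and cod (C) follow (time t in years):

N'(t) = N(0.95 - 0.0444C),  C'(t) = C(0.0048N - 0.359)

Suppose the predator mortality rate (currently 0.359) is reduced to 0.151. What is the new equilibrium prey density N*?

N* ≈ 31.5

At the interior fixed point, setting dC/dt = 0 with C > 0 fixes N* = (predator death rate)/(NC coefficient) — independent of the other coefficients.
With the change, N* = 0.151/0.0048 = 31.5; it falls from 74.8.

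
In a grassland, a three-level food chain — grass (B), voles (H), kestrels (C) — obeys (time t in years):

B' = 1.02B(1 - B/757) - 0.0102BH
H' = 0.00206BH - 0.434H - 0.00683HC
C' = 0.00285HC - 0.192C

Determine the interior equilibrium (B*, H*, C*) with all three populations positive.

B* ≈ 247, H* ≈ 67.4, C* ≈ 11

From dC/dt = 0: 0.00285H* = 0.192, so H* = 67.4.
From dB/dt = 0: 1.02(1 - B*/757) = 0.0102·67.4, giving B* = 757·(1 - 0.674) = 247.
From dH/dt = 0: 0.00206·247 - 0.434 = 0.00683C*, so C* = 0.0749/0.00683 = 11.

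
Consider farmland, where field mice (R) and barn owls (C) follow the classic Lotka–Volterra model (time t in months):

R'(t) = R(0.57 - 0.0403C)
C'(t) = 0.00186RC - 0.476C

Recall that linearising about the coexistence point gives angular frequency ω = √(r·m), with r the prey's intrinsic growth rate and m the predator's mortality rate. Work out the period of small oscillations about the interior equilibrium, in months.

Here r = 0.57 and m = 0.476, so r·m = 0.271.
ω = √0.271 = 0.521 per month, hence T = 2π/ω ≈ 12.1 months.

T ≈ 12.1 months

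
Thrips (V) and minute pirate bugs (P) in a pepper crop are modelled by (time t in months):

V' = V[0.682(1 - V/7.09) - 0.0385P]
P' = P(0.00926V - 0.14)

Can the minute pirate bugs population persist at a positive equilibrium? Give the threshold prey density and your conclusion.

Threshold V = 15.1; K < 15.1, so no, the predator goes extinct.

The predator equation gives dP/dt > 0 only when V > 0.14/0.00926 = 15.1.
Without the predator, V → K = 7.09. Since 7.09 < 15.1, the predator cannot invade.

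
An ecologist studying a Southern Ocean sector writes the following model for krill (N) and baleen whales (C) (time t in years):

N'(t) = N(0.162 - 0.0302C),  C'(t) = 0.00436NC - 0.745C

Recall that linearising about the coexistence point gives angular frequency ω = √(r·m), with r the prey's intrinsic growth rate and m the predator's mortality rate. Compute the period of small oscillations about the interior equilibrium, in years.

Here r = 0.162 and m = 0.745, so r·m = 0.121.
ω = √0.121 = 0.347 per year, hence T = 2π/ω ≈ 18.1 years.

T ≈ 18.1 years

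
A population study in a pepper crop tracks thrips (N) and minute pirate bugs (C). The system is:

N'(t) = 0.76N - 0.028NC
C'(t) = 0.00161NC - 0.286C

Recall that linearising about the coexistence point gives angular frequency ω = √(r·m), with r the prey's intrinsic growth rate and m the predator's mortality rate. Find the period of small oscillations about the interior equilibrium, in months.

T ≈ 13.5 months

Here r = 0.76 and m = 0.286, so r·m = 0.217.
ω = √0.217 = 0.466 per month, hence T = 2π/ω ≈ 13.5 months.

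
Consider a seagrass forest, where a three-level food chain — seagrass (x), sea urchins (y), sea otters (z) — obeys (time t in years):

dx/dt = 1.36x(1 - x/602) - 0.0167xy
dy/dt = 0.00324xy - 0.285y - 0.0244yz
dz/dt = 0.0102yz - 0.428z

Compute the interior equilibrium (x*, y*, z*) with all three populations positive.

From dz/dt = 0: 0.0102y* = 0.428, so y* = 42.
From dx/dt = 0: 1.36(1 - x*/602) = 0.0167·42, giving x* = 602·(1 - 0.515) = 292.
From dy/dt = 0: 0.00324·292 - 0.285 = 0.0244z*, so z* = 0.66/0.0244 = 27.1.

x* ≈ 292, y* ≈ 42, z* ≈ 27.1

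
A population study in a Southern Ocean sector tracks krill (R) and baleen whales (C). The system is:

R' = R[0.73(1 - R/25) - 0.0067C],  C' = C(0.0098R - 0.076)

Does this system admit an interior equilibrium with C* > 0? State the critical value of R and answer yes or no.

Threshold R = 7.76; K > 7.76, so yes, the predator persists.

The predator equation gives dC/dt > 0 only when R > 0.076/0.0098 = 7.76.
Without the predator, R → K = 25. Since 25 > 7.76, the predator can invade and persist.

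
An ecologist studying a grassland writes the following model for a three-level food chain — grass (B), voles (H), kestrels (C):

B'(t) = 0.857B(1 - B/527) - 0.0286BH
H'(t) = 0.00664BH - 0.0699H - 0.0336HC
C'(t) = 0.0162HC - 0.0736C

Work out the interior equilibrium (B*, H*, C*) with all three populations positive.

B* ≈ 447, H* ≈ 4.54, C* ≈ 86.3

From dC/dt = 0: 0.0162H* = 0.0736, so H* = 4.54.
From dB/dt = 0: 0.857(1 - B*/527) = 0.0286·4.54, giving B* = 527·(1 - 0.152) = 447.
From dH/dt = 0: 0.00664·447 - 0.0699 = 0.0336C*, so C* = 2.9/0.0336 = 86.3.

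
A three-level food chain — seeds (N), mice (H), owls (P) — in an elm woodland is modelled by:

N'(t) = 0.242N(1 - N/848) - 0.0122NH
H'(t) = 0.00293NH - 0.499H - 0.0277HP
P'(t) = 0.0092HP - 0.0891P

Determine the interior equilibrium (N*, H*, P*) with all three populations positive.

From dP/dt = 0: 0.0092H* = 0.0891, so H* = 9.68.
From dN/dt = 0: 0.242(1 - N*/848) = 0.0122·9.68, giving N* = 848·(1 - 0.488) = 434.
From dH/dt = 0: 0.00293·434 - 0.499 = 0.0277P*, so P* = 0.773/0.0277 = 27.9.

N* ≈ 434, H* ≈ 9.68, P* ≈ 27.9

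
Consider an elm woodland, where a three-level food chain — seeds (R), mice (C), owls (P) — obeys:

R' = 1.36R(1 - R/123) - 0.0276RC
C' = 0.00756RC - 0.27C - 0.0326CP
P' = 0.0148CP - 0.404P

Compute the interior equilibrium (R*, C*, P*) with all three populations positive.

R* ≈ 54.9, C* ≈ 27.3, P* ≈ 4.44

From dP/dt = 0: 0.0148C* = 0.404, so C* = 27.3.
From dR/dt = 0: 1.36(1 - R*/123) = 0.0276·27.3, giving R* = 123·(1 - 0.554) = 54.9.
From dC/dt = 0: 0.00756·54.9 - 0.27 = 0.0326P*, so P* = 0.145/0.0326 = 4.44.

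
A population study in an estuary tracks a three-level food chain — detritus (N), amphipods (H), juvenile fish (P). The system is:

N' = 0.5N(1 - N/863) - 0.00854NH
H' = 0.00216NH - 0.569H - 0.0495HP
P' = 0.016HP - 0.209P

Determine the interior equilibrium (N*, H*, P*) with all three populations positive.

From dP/dt = 0: 0.016H* = 0.209, so H* = 13.1.
From dN/dt = 0: 0.5(1 - N*/863) = 0.00854·13.1, giving N* = 863·(1 - 0.223) = 670.
From dH/dt = 0: 0.00216·670 - 0.569 = 0.0495P*, so P* = 0.879/0.0495 = 17.8.

N* ≈ 670, H* ≈ 13.1, P* ≈ 17.8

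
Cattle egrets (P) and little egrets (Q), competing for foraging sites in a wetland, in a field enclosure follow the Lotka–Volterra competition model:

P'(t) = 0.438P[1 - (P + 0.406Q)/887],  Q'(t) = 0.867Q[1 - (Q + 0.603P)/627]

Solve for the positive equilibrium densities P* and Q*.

P* ≈ 837, Q* ≈ 122

Setting both brackets to zero gives the nullclines P + 0.406Q = 887 and 0.603P + Q = 627.
Substituting Q = 627 - 0.603P into the first: P(1 - 0.406·0.603) = 887 - 0.406·627.
So P* = 632/0.755 = 837, and then Q* = 627 - 0.603·837 = 122.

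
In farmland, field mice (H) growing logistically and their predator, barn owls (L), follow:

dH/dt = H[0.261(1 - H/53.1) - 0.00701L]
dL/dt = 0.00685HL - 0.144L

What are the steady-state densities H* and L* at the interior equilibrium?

From dL/dt = 0 with L > 0: 0.00685H* = 0.144, so H* = 21.
Substitute into dH/dt = 0: 0.261(1 - 21/53.1) = 0.00701L*.
The bracket is 0.604, giving L* = 0.158/0.00701 = 22.5.

H* ≈ 21, L* ≈ 22.5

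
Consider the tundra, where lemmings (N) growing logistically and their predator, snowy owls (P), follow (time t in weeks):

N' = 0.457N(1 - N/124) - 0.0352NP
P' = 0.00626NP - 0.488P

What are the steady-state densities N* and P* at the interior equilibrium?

From dP/dt = 0 with P > 0: 0.00626N* = 0.488, so N* = 78.
Substitute into dN/dt = 0: 0.457(1 - 78/124) = 0.0352P*.
The bracket is 0.371, giving P* = 0.17/0.0352 = 4.82.

N* ≈ 78, P* ≈ 4.82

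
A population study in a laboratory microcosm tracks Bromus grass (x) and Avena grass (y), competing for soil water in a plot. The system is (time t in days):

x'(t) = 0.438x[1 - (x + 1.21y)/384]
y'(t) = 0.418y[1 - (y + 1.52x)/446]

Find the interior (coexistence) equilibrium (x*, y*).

Setting both brackets to zero gives the nullclines x + 1.21y = 384 and 1.52x + y = 446.
Substituting y = 446 - 1.52x into the first: x(1 - 1.21·1.52) = 384 - 1.21·446.
So x* = -156/-0.839 = 185, and then y* = 446 - 1.52·185 = 164.

x* ≈ 185, y* ≈ 164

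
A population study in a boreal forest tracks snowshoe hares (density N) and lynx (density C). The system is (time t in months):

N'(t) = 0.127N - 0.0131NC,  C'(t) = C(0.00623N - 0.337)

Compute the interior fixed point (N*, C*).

Set dC/dt = 0 with C > 0: 0.00623N - 0.337 = 0, so N* = 0.337/0.00623 = 54.1.
Set dN/dt = 0 with N > 0: 0.127 - 0.0131C = 0, so C* = 0.127/0.0131 = 9.69.

N* ≈ 54.1, C* ≈ 9.69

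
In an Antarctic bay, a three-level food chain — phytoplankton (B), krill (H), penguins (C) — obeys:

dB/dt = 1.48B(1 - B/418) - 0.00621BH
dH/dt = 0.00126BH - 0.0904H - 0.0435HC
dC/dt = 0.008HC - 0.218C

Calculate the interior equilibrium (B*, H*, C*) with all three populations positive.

B* ≈ 370, H* ≈ 27.2, C* ≈ 8.65

From dC/dt = 0: 0.008H* = 0.218, so H* = 27.2.
From dB/dt = 0: 1.48(1 - B*/418) = 0.00621·27.2, giving B* = 418·(1 - 0.114) = 370.
From dH/dt = 0: 0.00126·370 - 0.0904 = 0.0435C*, so C* = 0.376/0.0435 = 8.65.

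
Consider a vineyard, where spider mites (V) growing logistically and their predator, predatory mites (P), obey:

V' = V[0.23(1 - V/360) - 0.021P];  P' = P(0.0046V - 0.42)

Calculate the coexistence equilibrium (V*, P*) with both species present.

V* ≈ 91.3, P* ≈ 8.17

From dP/dt = 0 with P > 0: 0.0046V* = 0.42, so V* = 91.3.
Substitute into dV/dt = 0: 0.23(1 - 91.3/360) = 0.021P*.
The bracket is 0.746, giving P* = 0.172/0.021 = 8.17.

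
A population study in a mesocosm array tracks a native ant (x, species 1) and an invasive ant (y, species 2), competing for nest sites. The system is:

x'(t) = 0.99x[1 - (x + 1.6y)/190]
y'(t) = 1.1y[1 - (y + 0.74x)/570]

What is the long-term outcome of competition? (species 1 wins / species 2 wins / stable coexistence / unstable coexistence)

species 2 excludes species 1

Compare the nullcline intercepts: K1/α12 = 190/1.6 = 119 < K2 = 570; K2/α21 = 570/0.74 = 770 > K1 = 190.
Since the inequalities point opposite ways, species 2 can invade but species 1 cannot.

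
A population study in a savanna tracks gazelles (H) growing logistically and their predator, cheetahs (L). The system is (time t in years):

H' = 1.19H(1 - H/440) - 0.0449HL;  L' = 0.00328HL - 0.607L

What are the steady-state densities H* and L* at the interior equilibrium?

H* ≈ 185, L* ≈ 15.4

From dL/dt = 0 with L > 0: 0.00328H* = 0.607, so H* = 185.
Substitute into dH/dt = 0: 1.19(1 - 185/440) = 0.0449L*.
The bracket is 0.579, giving L* = 0.689/0.0449 = 15.4.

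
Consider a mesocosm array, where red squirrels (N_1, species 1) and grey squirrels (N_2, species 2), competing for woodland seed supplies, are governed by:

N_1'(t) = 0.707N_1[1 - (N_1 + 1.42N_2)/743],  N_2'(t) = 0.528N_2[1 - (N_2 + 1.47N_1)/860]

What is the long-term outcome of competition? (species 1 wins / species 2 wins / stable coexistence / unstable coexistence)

Compare the nullcline intercepts: K1/α12 = 743/1.42 = 523 < K2 = 860; K2/α21 = 860/1.47 = 585 < K1 = 743.
Since both are reversed, neither can invade when rare; the interior point is a saddle.

unstable coexistence (outcome depends on initial conditions)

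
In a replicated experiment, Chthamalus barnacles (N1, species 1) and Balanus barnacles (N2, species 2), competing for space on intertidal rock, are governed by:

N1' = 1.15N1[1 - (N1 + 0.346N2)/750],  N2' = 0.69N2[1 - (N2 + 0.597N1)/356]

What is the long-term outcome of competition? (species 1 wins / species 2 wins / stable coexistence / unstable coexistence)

species 1 excludes species 2

Compare the nullcline intercepts: K1/α12 = 750/0.346 = 2170 > K2 = 356; K2/α21 = 356/0.597 = 596 < K1 = 750.
Since the inequalities point opposite ways, species 1 can invade but species 2 cannot.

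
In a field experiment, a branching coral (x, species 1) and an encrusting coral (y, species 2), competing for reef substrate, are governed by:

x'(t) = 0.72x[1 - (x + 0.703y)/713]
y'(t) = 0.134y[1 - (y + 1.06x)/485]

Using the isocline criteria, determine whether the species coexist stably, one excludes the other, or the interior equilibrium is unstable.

Compare the nullcline intercepts: K1/α12 = 713/0.703 = 1010 > K2 = 485; K2/α21 = 485/1.06 = 458 < K1 = 713.
Since the inequalities point opposite ways, species 1 can invade but species 2 cannot.

species 1 excludes species 2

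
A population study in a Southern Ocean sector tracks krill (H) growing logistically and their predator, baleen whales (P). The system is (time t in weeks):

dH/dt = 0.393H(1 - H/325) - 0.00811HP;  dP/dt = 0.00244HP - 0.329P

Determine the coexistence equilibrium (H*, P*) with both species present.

From dP/dt = 0 with P > 0: 0.00244H* = 0.329, so H* = 135.
Substitute into dH/dt = 0: 0.393(1 - 135/325) = 0.00811P*.
The bracket is 0.585, giving P* = 0.23/0.00811 = 28.4.

H* ≈ 135, P* ≈ 28.4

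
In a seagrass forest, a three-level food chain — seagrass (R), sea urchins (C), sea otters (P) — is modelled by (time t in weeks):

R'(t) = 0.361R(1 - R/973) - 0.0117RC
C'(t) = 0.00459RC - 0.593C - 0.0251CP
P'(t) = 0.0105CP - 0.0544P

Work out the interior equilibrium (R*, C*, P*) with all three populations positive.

R* ≈ 810, C* ≈ 5.18, P* ≈ 124

From dP/dt = 0: 0.0105C* = 0.0544, so C* = 5.18.
From dR/dt = 0: 0.361(1 - R*/973) = 0.0117·5.18, giving R* = 973·(1 - 0.168) = 810.
From dC/dt = 0: 0.00459·810 - 0.593 = 0.0251P*, so P* = 3.12/0.0251 = 124.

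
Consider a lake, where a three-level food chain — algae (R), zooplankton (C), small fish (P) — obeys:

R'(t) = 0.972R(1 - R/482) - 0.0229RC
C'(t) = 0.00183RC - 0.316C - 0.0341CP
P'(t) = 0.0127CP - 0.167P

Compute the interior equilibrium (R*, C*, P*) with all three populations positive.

From dP/dt = 0: 0.0127C* = 0.167, so C* = 13.1.
From dR/dt = 0: 0.972(1 - R*/482) = 0.0229·13.1, giving R* = 482·(1 - 0.31) = 333.
From dC/dt = 0: 0.00183·333 - 0.316 = 0.0341P*, so P* = 0.293/0.0341 = 8.59.

R* ≈ 333, C* ≈ 13.1, P* ≈ 8.59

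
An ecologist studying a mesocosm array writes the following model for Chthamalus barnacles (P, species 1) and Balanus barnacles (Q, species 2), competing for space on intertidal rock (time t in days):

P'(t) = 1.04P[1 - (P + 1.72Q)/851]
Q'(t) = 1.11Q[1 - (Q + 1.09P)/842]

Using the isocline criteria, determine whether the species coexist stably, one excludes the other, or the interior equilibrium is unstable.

Compare the nullcline intercepts: K1/α12 = 851/1.72 = 495 < K2 = 842; K2/α21 = 842/1.09 = 772 < K1 = 851.
Since both are reversed, neither can invade when rare; the interior point is a saddle.

unstable coexistence (outcome depends on initial conditions)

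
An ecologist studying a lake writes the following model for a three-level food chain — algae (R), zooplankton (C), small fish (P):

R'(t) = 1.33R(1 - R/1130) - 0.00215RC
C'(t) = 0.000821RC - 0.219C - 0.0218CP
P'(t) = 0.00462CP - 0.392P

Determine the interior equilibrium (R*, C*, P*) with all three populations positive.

From dP/dt = 0: 0.00462C* = 0.392, so C* = 84.8.
From dR/dt = 0: 1.33(1 - R*/1130) = 0.00215·84.8, giving R* = 1130·(1 - 0.137) = 975.
From dC/dt = 0: 0.000821·975 - 0.219 = 0.0218P*, so P* = 0.581/0.0218 = 26.7.

R* ≈ 975, C* ≈ 84.8, P* ≈ 26.7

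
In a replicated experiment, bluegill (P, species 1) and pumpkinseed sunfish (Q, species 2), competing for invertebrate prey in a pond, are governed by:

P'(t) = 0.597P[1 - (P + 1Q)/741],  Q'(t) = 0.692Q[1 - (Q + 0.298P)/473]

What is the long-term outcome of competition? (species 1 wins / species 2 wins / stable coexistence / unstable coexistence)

stable coexistence

Compare the nullcline intercepts: K1/α12 = 741/1 = 741 > K2 = 473; K2/α21 = 473/0.298 = 1590 > K1 = 741.
Since both inequalities hold, each species can invade when rare, so the interior equilibrium is stable.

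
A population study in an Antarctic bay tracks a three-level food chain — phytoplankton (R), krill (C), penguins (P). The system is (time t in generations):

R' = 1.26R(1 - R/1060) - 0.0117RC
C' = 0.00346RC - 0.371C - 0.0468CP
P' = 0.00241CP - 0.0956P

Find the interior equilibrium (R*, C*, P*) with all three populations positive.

R* ≈ 670, C* ≈ 39.7, P* ≈ 41.6

From dP/dt = 0: 0.00241C* = 0.0956, so C* = 39.7.
From dR/dt = 0: 1.26(1 - R*/1060) = 0.0117·39.7, giving R* = 1060·(1 - 0.368) = 670.
From dC/dt = 0: 0.00346·670 - 0.371 = 0.0468P*, so P* = 1.95/0.0468 = 41.6.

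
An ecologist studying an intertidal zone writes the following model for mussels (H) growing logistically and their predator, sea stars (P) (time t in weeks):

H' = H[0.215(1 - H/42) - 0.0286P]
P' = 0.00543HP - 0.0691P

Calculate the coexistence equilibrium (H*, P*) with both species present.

From dP/dt = 0 with P > 0: 0.00543H* = 0.0691, so H* = 12.7.
Substitute into dH/dt = 0: 0.215(1 - 12.7/42) = 0.0286P*.
The bracket is 0.697, giving P* = 0.15/0.0286 = 5.24.

H* ≈ 12.7, P* ≈ 5.24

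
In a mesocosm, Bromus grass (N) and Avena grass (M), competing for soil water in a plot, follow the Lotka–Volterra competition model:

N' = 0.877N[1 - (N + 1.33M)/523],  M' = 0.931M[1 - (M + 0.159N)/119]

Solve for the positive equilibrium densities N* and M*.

N* ≈ 463, M* ≈ 45.5

Setting both brackets to zero gives the nullclines N + 1.33M = 523 and 0.159N + M = 119.
Substituting M = 119 - 0.159N into the first: N(1 - 1.33·0.159) = 523 - 1.33·119.
So N* = 365/0.789 = 463, and then M* = 119 - 0.159·463 = 45.5.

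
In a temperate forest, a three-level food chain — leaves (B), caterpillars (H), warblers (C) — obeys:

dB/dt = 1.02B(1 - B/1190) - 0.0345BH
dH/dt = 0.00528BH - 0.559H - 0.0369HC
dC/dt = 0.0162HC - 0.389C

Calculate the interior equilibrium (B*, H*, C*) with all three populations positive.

From dC/dt = 0: 0.0162H* = 0.389, so H* = 24.
From dB/dt = 0: 1.02(1 - B*/1190) = 0.0345·24, giving B* = 1190·(1 - 0.812) = 224.
From dH/dt = 0: 0.00528·224 - 0.559 = 0.0369C*, so C* = 0.621/0.0369 = 16.8.

B* ≈ 224, H* ≈ 24, C* ≈ 16.8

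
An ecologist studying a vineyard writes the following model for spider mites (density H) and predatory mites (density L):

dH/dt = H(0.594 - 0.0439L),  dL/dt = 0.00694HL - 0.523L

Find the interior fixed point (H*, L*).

Set dL/dt = 0 with L > 0: 0.00694H - 0.523 = 0, so H* = 0.523/0.00694 = 75.4.
Set dH/dt = 0 with H > 0: 0.594 - 0.0439L = 0, so L* = 0.594/0.0439 = 13.5.

H* ≈ 75.4, L* ≈ 13.5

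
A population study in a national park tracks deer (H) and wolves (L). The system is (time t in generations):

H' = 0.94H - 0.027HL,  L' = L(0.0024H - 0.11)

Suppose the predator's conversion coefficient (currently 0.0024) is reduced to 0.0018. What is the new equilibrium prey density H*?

H* ≈ 61.1

At the interior fixed point, setting dL/dt = 0 with L > 0 fixes H* = (predator death rate)/(HL coefficient) — independent of the other coefficients.
With the change, H* = 0.11/0.0018 = 61.1; it rises from 45.8.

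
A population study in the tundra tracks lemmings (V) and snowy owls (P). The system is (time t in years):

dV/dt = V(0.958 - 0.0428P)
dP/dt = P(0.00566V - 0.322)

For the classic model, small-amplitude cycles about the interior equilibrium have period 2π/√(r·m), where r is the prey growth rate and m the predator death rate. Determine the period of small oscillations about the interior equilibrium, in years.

Here r = 0.958 and m = 0.322, so r·m = 0.308.
ω = √0.308 = 0.555 per year, hence T = 2π/ω ≈ 11.3 years.

T ≈ 11.3 years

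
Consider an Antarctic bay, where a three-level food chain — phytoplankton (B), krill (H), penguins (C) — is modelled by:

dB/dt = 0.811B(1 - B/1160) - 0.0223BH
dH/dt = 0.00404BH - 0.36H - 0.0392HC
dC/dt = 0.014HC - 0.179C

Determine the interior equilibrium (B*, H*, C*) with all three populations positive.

From dC/dt = 0: 0.014H* = 0.179, so H* = 12.8.
From dB/dt = 0: 0.811(1 - B*/1160) = 0.0223·12.8, giving B* = 1160·(1 - 0.352) = 752.
From dH/dt = 0: 0.00404·752 - 0.36 = 0.0392C*, so C* = 2.68/0.0392 = 68.3.

B* ≈ 752, H* ≈ 12.8, C* ≈ 68.3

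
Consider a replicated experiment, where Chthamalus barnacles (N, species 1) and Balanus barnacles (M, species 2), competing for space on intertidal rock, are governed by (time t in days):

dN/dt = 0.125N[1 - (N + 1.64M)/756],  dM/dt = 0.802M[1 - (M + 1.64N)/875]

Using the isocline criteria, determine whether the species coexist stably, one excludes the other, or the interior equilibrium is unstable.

Compare the nullcline intercepts: K1/α12 = 756/1.64 = 461 < K2 = 875; K2/α21 = 875/1.64 = 534 < K1 = 756.
Since both are reversed, neither can invade when rare; the interior point is a saddle.

unstable coexistence (outcome depends on initial conditions)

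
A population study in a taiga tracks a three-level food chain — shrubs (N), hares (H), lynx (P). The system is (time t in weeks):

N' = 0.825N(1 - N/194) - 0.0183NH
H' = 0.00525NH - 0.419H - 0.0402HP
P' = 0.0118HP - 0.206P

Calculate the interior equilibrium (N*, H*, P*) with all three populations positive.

From dP/dt = 0: 0.0118H* = 0.206, so H* = 17.5.
From dN/dt = 0: 0.825(1 - N*/194) = 0.0183·17.5, giving N* = 194·(1 - 0.387) = 119.
From dH/dt = 0: 0.00525·119 - 0.419 = 0.0402P*, so P* = 0.205/0.0402 = 5.1.

N* ≈ 119, H* ≈ 17.5, P* ≈ 5.1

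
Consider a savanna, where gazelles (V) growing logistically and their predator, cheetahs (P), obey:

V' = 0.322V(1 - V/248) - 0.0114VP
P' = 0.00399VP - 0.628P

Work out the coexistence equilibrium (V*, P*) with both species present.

From dP/dt = 0 with P > 0: 0.00399V* = 0.628, so V* = 157.
Substitute into dV/dt = 0: 0.322(1 - 157/248) = 0.0114P*.
The bracket is 0.365, giving P* = 0.118/0.0114 = 10.3.

V* ≈ 157, P* ≈ 10.3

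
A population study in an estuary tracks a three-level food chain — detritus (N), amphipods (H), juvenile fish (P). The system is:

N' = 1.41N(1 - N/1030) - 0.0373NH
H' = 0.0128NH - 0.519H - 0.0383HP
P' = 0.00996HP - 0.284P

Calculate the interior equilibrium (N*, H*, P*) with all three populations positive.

N* ≈ 253, H* ≈ 28.5, P* ≈ 71

From dP/dt = 0: 0.00996H* = 0.284, so H* = 28.5.
From dN/dt = 0: 1.41(1 - N*/1030) = 0.0373·28.5, giving N* = 1030·(1 - 0.754) = 253.
From dH/dt = 0: 0.0128·253 - 0.519 = 0.0383P*, so P* = 2.72/0.0383 = 71.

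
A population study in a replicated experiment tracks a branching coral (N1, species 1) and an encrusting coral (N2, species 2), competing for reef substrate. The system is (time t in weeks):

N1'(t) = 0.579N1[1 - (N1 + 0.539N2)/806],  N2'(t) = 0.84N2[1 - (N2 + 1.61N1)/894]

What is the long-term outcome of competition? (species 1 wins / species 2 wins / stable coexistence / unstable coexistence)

species 1 excludes species 2

Compare the nullcline intercepts: K1/α12 = 806/0.539 = 1500 > K2 = 894; K2/α21 = 894/1.61 = 555 < K1 = 806.
Since the inequalities point opposite ways, species 1 can invade but species 2 cannot.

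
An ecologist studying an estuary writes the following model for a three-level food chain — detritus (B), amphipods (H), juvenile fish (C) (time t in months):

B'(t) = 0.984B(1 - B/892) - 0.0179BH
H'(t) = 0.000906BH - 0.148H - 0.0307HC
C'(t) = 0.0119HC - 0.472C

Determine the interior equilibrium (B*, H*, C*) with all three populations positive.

From dC/dt = 0: 0.0119H* = 0.472, so H* = 39.7.
From dB/dt = 0: 0.984(1 - B*/892) = 0.0179·39.7, giving B* = 892·(1 - 0.722) = 248.
From dH/dt = 0: 0.000906·248 - 0.148 = 0.0307C*, so C* = 0.077/0.0307 = 2.51.

B* ≈ 248, H* ≈ 39.7, C* ≈ 2.51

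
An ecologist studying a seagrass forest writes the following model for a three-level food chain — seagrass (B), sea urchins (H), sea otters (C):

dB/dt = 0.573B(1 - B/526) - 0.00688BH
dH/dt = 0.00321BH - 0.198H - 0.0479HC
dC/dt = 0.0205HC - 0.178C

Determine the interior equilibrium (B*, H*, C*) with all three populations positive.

From dC/dt = 0: 0.0205H* = 0.178, so H* = 8.68.
From dB/dt = 0: 0.573(1 - B*/526) = 0.00688·8.68, giving B* = 526·(1 - 0.104) = 471.
From dH/dt = 0: 0.00321·471 - 0.198 = 0.0479C*, so C* = 1.31/0.0479 = 27.4.

B* ≈ 471, H* ≈ 8.68, C* ≈ 27.4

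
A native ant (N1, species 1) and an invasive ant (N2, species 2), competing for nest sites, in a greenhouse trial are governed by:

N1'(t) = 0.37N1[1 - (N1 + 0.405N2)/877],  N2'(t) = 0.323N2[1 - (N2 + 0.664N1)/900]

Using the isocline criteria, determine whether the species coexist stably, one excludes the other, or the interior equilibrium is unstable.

Compare the nullcline intercepts: K1/α12 = 877/0.405 = 2170 > K2 = 900; K2/α21 = 900/0.664 = 1360 > K1 = 877.
Since both inequalities hold, each species can invade when rare, so the interior equilibrium is stable.

stable coexistence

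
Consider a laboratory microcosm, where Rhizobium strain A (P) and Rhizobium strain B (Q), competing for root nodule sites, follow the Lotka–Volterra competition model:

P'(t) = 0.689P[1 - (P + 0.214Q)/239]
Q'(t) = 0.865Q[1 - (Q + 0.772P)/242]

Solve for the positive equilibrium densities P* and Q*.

P* ≈ 224, Q* ≈ 68.9

Setting both brackets to zero gives the nullclines P + 0.214Q = 239 and 0.772P + Q = 242.
Substituting Q = 242 - 0.772P into the first: P(1 - 0.214·0.772) = 239 - 0.214·242.
So P* = 187/0.835 = 224, and then Q* = 242 - 0.772·224 = 68.9.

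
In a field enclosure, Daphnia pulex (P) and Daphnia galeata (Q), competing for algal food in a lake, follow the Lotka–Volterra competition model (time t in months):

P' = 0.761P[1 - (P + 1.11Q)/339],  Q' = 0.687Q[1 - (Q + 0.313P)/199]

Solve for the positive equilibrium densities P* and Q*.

Setting both brackets to zero gives the nullclines P + 1.11Q = 339 and 0.313P + Q = 199.
Substituting Q = 199 - 0.313P into the first: P(1 - 1.11·0.313) = 339 - 1.11·199.
So P* = 118/0.653 = 181, and then Q* = 199 - 0.313·181 = 142.

P* ≈ 181, Q* ≈ 142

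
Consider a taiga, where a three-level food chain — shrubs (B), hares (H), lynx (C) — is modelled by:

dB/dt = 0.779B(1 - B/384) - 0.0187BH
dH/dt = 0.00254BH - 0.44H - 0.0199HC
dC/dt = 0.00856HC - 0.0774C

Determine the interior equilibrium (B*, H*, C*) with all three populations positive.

From dC/dt = 0: 0.00856H* = 0.0774, so H* = 9.04.
From dB/dt = 0: 0.779(1 - B*/384) = 0.0187·9.04, giving B* = 384·(1 - 0.217) = 301.
From dH/dt = 0: 0.00254·301 - 0.44 = 0.0199C*, so C* = 0.324/0.0199 = 16.3.

B* ≈ 301, H* ≈ 9.04, C* ≈ 16.3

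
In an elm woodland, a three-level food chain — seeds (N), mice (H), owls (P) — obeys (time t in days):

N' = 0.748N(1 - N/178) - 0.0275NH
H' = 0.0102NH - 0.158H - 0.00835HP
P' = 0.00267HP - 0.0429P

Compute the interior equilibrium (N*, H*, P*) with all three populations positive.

N* ≈ 72.9, H* ≈ 16.1, P* ≈ 70.1

From dP/dt = 0: 0.00267H* = 0.0429, so H* = 16.1.
From dN/dt = 0: 0.748(1 - N*/178) = 0.0275·16.1, giving N* = 178·(1 - 0.591) = 72.9.
From dH/dt = 0: 0.0102·72.9 - 0.158 = 0.00835P*, so P* = 0.585/0.00835 = 70.1.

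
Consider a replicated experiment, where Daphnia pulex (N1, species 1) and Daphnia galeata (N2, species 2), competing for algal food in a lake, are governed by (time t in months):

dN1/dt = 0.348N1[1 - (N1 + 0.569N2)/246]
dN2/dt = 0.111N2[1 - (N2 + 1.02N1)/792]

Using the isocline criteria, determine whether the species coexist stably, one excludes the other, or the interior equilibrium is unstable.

Compare the nullcline intercepts: K1/α12 = 246/0.569 = 432 < K2 = 792; K2/α21 = 792/1.02 = 776 > K1 = 246.
Since the inequalities point opposite ways, species 2 can invade but species 1 cannot.

species 2 excludes species 1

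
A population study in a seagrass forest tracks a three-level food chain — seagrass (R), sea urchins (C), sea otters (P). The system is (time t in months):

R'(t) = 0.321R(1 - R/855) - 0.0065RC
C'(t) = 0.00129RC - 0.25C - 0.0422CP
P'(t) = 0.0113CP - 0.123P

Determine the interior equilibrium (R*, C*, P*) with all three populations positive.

R* ≈ 667, C* ≈ 10.9, P* ≈ 14.5

From dP/dt = 0: 0.0113C* = 0.123, so C* = 10.9.
From dR/dt = 0: 0.321(1 - R*/855) = 0.0065·10.9, giving R* = 855·(1 - 0.22) = 667.
From dC/dt = 0: 0.00129·667 - 0.25 = 0.0422P*, so P* = 0.61/0.0422 = 14.5.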